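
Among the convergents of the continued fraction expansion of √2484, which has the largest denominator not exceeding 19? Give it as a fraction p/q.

299/6

√2484 = [49; 1, 5, 4, 5, 1, 98, …] (period length 6).
Convergents:
  p_0/q_0 = 49/1
  p_1/q_1 = 50/1
  p_2/q_2 = 299/6
  p_3/q_3 = 1246/25
q_2 = 6 ≤ 19 < 25 = q_3, so the answer is 299/6.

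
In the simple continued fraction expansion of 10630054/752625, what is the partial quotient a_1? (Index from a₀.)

8

10630054 = 14·752625 + 93304   →  a_0 = 14
752625 = 8·93304 + 6193   →  a_1 = 8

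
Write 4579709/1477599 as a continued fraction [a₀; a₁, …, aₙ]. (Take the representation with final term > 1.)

4579709 = 3*1477599 + 146912
1477599 = 10*146912 + 8479
146912 = 17*8479 + 2769
8479 = 3*2769 + 172
2769 = 16*172 + 17
172 = 10*17 + 2
17 = 8*2 + 1
2 = 2*1 + 0  (stop)
So 4579709/1477599 = [3; 10, 17, 3, 16, 10, 8, 2].

[3; 10, 17, 3, 16, 10, 8, 2]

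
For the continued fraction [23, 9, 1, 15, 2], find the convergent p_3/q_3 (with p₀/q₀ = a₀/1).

Using pₖ = aₖpₖ₋₁ + pₖ₋₂, qₖ = aₖqₖ₋₁ + qₖ₋₂ (with p₋₁=1, p₋₂=0, q₋₁=0, q₋₂=1):
  k=0: a=23, p=23, q=1
  k=1: a=9, p=208, q=9
  k=2: a=1, p=231, q=10
  k=3: a=15, p=3673, q=159

3673/159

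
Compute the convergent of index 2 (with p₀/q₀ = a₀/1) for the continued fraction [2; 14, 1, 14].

Using pₖ = aₖpₖ₋₁ + pₖ₋₂, qₖ = aₖqₖ₋₁ + qₖ₋₂ (with p₋₁=1, p₋₂=0, q₋₁=0, q₋₂=1):
  k=0: a=2, p=2, q=1
  k=1: a=14, p=29, q=14
  k=2: a=1, p=31, q=15

31/15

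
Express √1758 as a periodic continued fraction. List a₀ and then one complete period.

a₀ = ⌊√1758⌋ = 41.
With m₀=0, d₀=1 and mₖ₊₁ = dₖaₖ − mₖ, dₖ₊₁ = (n − mₖ₊₁²)/dₖ, aₖ₊₁ = ⌊(a₀+mₖ₊₁)/dₖ₊₁⌋:
  k=1: m=41, d=77, a=1
  k=2: m=36, d=6, a=12
  k=3: m=36, d=77, a=1
  k=4: m=41, d=1, a=82
d=1 and a=2a₀=82 at k=4, so the next step gives (m, d) = (41, 77) again — its k=1 value — and the period has length 4.

[41; 1, 12, 1, 82]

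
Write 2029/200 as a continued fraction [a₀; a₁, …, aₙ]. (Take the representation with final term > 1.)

[10; 6, 1, 8, 1, 2]

2029 = 10·200 + 29
200 = 6·29 + 26
29 = 1·26 + 3
26 = 8·3 + 2
3 = 1·2 + 1
2 = 2·1 + 0  (stop)
So 2029/200 = [10; 6, 1, 8, 1, 2].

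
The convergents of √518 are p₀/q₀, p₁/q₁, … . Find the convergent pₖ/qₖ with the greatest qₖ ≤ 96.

1798/79

√518 = [22; 1, 3, 6, 3, 1, 44, …] (period length 6).
Convergents:
  p_0/q_0 = 22/1
  p_1/q_1 = 23/1
  p_2/q_2 = 91/4
  p_3/q_3 = 569/25
  p_4/q_4 = 1798/79
  p_5/q_5 = 2367/104
q_4 = 79 ≤ 96 < 104 = q_5, so the answer is 1798/79.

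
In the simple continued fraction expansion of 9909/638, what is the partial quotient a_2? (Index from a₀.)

9909 = 15·638 + 339   →  a_0 = 15
638 = 1·339 + 299   →  a_1 = 1
339 = 1·299 + 40   →  a_2 = 1

1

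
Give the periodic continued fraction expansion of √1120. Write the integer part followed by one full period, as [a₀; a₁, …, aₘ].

a₀ = ⌊√1120⌋ = 33.

[33; 2, 6, 1, 15, 1, 6, 2, 66]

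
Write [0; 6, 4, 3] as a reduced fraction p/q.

13/81

Fold from the inside: start with 3/1.
  4 + 1/3 = 13/3
  6 + 3/13 = 81/13
  0 + 13/81 = 13/81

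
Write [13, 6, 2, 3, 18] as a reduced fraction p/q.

Using pₖ = aₖpₖ₋₁ + pₖ₋₂ and qₖ = aₖqₖ₋₁ + qₖ₋₂:
  k=0: a=13, p=13, q=1
  k=1: a=6, p=79, q=6
  k=2: a=2, p=171, q=13
  k=3: a=3, p=592, q=45
  k=4: a=18, p=10827, q=823

10827/823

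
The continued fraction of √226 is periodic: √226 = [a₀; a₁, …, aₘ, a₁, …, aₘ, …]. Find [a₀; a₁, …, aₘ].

a₀ = ⌊√226⌋ = 15.
With m₀=0, d₀=1 and mₖ₊₁ = dₖaₖ − mₖ, dₖ₊₁ = (n − mₖ₊₁²)/dₖ, aₖ₊₁ = ⌊(a₀+mₖ₊₁)/dₖ₊₁⌋:
  k=1: m=15, d=1, a=30
d=1 and a=2a₀=30 at k=1, so the next step gives (m, d) = (15, 1) again — its k=1 value — and the period has length 1.

[15; 30]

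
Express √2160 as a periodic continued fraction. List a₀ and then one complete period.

a₀ = ⌊√2160⌋ = 46.

[46; 2, 9, 1, 4, 1, 9, 2, 92]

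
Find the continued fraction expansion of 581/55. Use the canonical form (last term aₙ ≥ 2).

[10; 1, 1, 3, 2, 3]

581 = 10×55 + 31
55 = 1×31 + 24
31 = 1×24 + 7
24 = 3×7 + 3
7 = 2×3 + 1
3 = 3×1 + 0  (stop)
So 581/55 = [10; 1, 1, 3, 2, 3].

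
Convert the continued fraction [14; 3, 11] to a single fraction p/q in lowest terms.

Using pₖ = aₖpₖ₋₁ + pₖ₋₂ and qₖ = aₖqₖ₋₁ + qₖ₋₂:
  k=0: a=14, p=14, q=1
  k=1: a=3, p=43, q=3
  k=2: a=11, p=487, q=34

487/34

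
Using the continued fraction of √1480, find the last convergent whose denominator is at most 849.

12503/325

√1480 = [38; 2, 8, 19, 8, 2, 76, …] (period length 6).
Convergents:
  p_0/q_0 = 38/1
  p_1/q_1 = 77/2
  p_2/q_2 = 654/17
  p_3/q_3 = 12503/325
  p_4/q_4 = 100678/2617
q_3 = 325 ≤ 849 < 2617 = q_4, so the answer is 12503/325.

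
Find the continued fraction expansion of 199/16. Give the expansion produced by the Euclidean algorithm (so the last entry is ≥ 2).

199 = 12×16 + 7
16 = 2×7 + 2
7 = 3×2 + 1
2 = 2×1 + 0  (stop)
So 199/16 = [12; 2, 3, 2].

[12; 2, 3, 2]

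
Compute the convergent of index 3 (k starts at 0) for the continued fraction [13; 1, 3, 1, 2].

Using pₖ = aₖpₖ₋₁ + pₖ₋₂, qₖ = aₖqₖ₋₁ + qₖ₋₂ (with p₋₁=1, p₋₂=0, q₋₁=0, q₋₂=1):
  k=0: a=13, p=13, q=1
  k=1: a=1, p=14, q=1
  k=2: a=3, p=55, q=4
  k=3: a=1, p=69, q=5

69/5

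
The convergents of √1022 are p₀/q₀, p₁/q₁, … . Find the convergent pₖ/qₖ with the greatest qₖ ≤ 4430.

√1022 = [31; 1, 30, 1, 62, …] (period length 4).
Convergents:
  p_0/q_0 = 31/1
  p_1/q_1 = 32/1
  p_2/q_2 = 991/31
  p_3/q_3 = 1023/32
  p_4/q_4 = 64417/2015
  p_5/q_5 = 65440/2047
  p_6/q_6 = 2027617/63425
q_5 = 2047 ≤ 4430 < 63425 = q_6, so the answer is 65440/2047.

65440/2047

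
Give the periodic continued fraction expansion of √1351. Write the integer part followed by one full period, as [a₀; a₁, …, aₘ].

a₀ = ⌊√1351⌋ = 36.
With m₀=0, d₀=1 and mₖ₊₁ = dₖaₖ − mₖ, dₖ₊₁ = (n − mₖ₊₁²)/dₖ, aₖ₊₁ = ⌊(a₀+mₖ₊₁)/dₖ₊₁⌋:
  k=1: m=36, d=55, a=1
  k=2: m=19, d=18, a=3
  k=3: m=35, d=7, a=10
  k=4: m=35, d=18, a=3
  k=5: m=19, d=55, a=1
  k=6: m=36, d=1, a=72
d=1 and a=2a₀=72 at k=6, so the next step gives (m, d) = (36, 55) again — its k=1 value — and the period has length 6.

[36; 1, 3, 10, 3, 1, 72]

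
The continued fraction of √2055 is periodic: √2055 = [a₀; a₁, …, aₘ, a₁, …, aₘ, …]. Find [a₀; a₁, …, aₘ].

[45; 3, 90]

a₀ = ⌊√2055⌋ = 45.
With m₀=0, d₀=1 and mₖ₊₁ = dₖaₖ − mₖ, dₖ₊₁ = (n − mₖ₊₁²)/dₖ, aₖ₊₁ = ⌊(a₀+mₖ₊₁)/dₖ₊₁⌋:
  k=1: m=45, d=30, a=3
  k=2: m=45, d=1, a=90
d=1 and a=2a₀=90 at k=2, so the next step gives (m, d) = (45, 30) again — its k=1 value — and the period has length 2.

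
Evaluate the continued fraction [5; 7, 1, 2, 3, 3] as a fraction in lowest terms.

1303/254

Using pₖ = aₖpₖ₋₁ + pₖ₋₂ and qₖ = aₖqₖ₋₁ + qₖ₋₂:
  k=0: a=5, p=5, q=1
  k=1: a=7, p=36, q=7
  k=2: a=1, p=41, q=8
  k=3: a=2, p=118, q=23
  k=4: a=3, p=395, q=77
  k=5: a=3, p=1303, q=254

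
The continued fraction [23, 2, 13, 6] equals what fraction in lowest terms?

3851/164

Fold from the inside: start with 6/1.
  13 + 1/6 = 79/6
  2 + 6/79 = 164/79
  23 + 79/164 = 3851/164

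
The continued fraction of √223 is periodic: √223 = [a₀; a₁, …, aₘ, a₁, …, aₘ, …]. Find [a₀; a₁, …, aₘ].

a₀ = ⌊√223⌋ = 14.
With m₀=0, d₀=1 and mₖ₊₁ = dₖaₖ − mₖ, dₖ₊₁ = (n − mₖ₊₁²)/dₖ, aₖ₊₁ = ⌊(a₀+mₖ₊₁)/dₖ₊₁⌋:
  k=1: m=14, d=27, a=1
  k=2: m=13, d=2, a=13
  k=3: m=13, d=27, a=1
  k=4: m=14, d=1, a=28
d=1 and a=2a₀=28 at k=4, so the next step gives (m, d) = (14, 27) again — its k=1 value — and the period has length 4.

[14; 1, 13, 1, 28]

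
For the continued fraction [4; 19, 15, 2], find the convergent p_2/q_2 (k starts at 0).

Using pₖ = aₖpₖ₋₁ + pₖ₋₂, qₖ = aₖqₖ₋₁ + qₖ₋₂ (with p₋₁=1, p₋₂=0, q₋₁=0, q₋₂=1):
  k=0: a=4, p=4, q=1
  k=1: a=19, p=77, q=19
  k=2: a=15, p=1159, q=286

1159/286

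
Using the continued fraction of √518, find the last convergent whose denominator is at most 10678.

√518 = [22; 1, 3, 6, 3, 1, 44, …] (period length 6).
Convergents:
  p_0/q_0 = 22/1
  p_1/q_1 = 23/1
  p_2/q_2 = 91/4
  p_3/q_3 = 569/25
  p_4/q_4 = 1798/79
  p_5/q_5 = 2367/104
  p_6/q_6 = 105946/4655
  p_7/q_7 = 108313/4759
  p_8/q_8 = 430885/18932
q_7 = 4759 ≤ 10678 < 18932 = q_8, so the answer is 108313/4759.

108313/4759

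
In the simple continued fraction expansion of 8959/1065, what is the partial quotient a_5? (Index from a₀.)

8959 = 8·1065 + 439   →  a_0 = 8
1065 = 2·439 + 187   →  a_1 = 2
439 = 2·187 + 65   →  a_2 = 2
187 = 2·65 + 57   →  a_3 = 2
65 = 1·57 + 8   →  a_4 = 1
57 = 7·8 + 1   →  a_5 = 7

7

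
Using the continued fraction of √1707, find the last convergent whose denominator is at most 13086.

√1707 = [41; 3, 6, 41, 6, 3, 82, …] (period length 6).
Convergents:
  p_0/q_0 = 41/1
  p_1/q_1 = 124/3
  p_2/q_2 = 785/19
  p_3/q_3 = 32309/782
  p_4/q_4 = 194639/4711
  p_5/q_5 = 616226/14915
q_4 = 4711 ≤ 13086 < 14915 = q_5, so the answer is 194639/4711.

194639/4711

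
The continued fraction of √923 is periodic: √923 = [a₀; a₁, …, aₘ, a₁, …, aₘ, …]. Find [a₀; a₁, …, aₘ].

a₀ = ⌊√923⌋ = 30.
With m₀=0, d₀=1 and mₖ₊₁ = dₖaₖ − mₖ, dₖ₊₁ = (n − mₖ₊₁²)/dₖ, aₖ₊₁ = ⌊(a₀+mₖ₊₁)/dₖ₊₁⌋:
  k=1: m=30, d=23, a=2
  k=2: m=16, d=29, a=1
  k=3: m=13, d=26, a=1
  k=4: m=13, d=29, a=1
  k=5: m=16, d=23, a=2
  k=6: m=30, d=1, a=60
d=1 and a=2a₀=60 at k=6, so the next step gives (m, d) = (30, 23) again — its k=1 value — and the period has length 6.

[30; 2, 1, 1, 1, 2, 60]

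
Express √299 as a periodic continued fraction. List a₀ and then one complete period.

[17; 3, 2, 3, 34]

a₀ = ⌊√299⌋ = 17.
With m₀=0, d₀=1 and mₖ₊₁ = dₖaₖ − mₖ, dₖ₊₁ = (n − mₖ₊₁²)/dₖ, aₖ₊₁ = ⌊(a₀+mₖ₊₁)/dₖ₊₁⌋:
  k=1: m=17, d=10, a=3
  k=2: m=13, d=13, a=2
  k=3: m=13, d=10, a=3
  k=4: m=17, d=1, a=34
d=1 and a=2a₀=34 at k=4, so the next step gives (m, d) = (17, 10) again — its k=1 value — and the period has length 4.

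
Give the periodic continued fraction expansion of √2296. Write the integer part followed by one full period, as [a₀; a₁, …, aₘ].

[47; 1, 10, 1, 94]

a₀ = ⌊√2296⌋ = 47.
With m₀=0, d₀=1 and mₖ₊₁ = dₖaₖ − mₖ, dₖ₊₁ = (n − mₖ₊₁²)/dₖ, aₖ₊₁ = ⌊(a₀+mₖ₊₁)/dₖ₊₁⌋:
  k=1: m=47, d=87, a=1
  k=2: m=40, d=8, a=10
  k=3: m=40, d=87, a=1
  k=4: m=47, d=1, a=94
d=1 and a=2a₀=94 at k=4, so the next step gives (m, d) = (47, 87) again — its k=1 value — and the period has length 4.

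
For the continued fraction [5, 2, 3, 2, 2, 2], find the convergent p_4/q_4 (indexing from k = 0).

Using pₖ = aₖpₖ₋₁ + pₖ₋₂, qₖ = aₖqₖ₋₁ + qₖ₋₂ (with p₋₁=1, p₋₂=0, q₋₁=0, q₋₂=1):
  k=0: a=5, p=5, q=1
  k=1: a=2, p=11, q=2
  k=2: a=3, p=38, q=7
  k=3: a=2, p=87, q=16
  k=4: a=2, p=212, q=39

212/39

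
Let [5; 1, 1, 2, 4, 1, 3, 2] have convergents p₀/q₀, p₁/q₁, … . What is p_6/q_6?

576/103

Using pₖ = aₖpₖ₋₁ + pₖ₋₂, qₖ = aₖqₖ₋₁ + qₖ₋₂ (with p₋₁=1, p₋₂=0, q₋₁=0, q₋₂=1):
  k=0: a=5, p=5, q=1
  k=1: a=1, p=6, q=1
  k=2: a=1, p=11, q=2
  k=3: a=2, p=28, q=5
  k=4: a=4, p=123, q=22
  k=5: a=1, p=151, q=27
  k=6: a=3, p=576, q=103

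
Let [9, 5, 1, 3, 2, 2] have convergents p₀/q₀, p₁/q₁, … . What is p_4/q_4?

Using pₖ = aₖpₖ₋₁ + pₖ₋₂, qₖ = aₖqₖ₋₁ + qₖ₋₂ (with p₋₁=1, p₋₂=0, q₋₁=0, q₋₂=1):
  k=0: a=9, p=9, q=1
  k=1: a=5, p=46, q=5
  k=2: a=1, p=55, q=6
  k=3: a=3, p=211, q=23
  k=4: a=2, p=477, q=52

477/52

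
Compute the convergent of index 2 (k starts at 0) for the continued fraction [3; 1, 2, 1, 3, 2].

Using pₖ = aₖpₖ₋₁ + pₖ₋₂, qₖ = aₖqₖ₋₁ + qₖ₋₂ (with p₋₁=1, p₋₂=0, q₋₁=0, q₋₂=1):
  k=0: a=3, p=3, q=1
  k=1: a=1, p=4, q=1
  k=2: a=2, p=11, q=3

11/3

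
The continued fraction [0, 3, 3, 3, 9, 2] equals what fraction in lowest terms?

196/647

Fold from the inside: start with 2/1.
  9 + 1/2 = 19/2
  3 + 2/19 = 59/19
  3 + 19/59 = 196/59
  3 + 59/196 = 647/196
  0 + 196/647 = 196/647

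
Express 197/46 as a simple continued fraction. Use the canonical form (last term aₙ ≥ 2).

[4; 3, 1, 1, 6]

197 = 4×46 + 13
46 = 3×13 + 7
13 = 1×7 + 6
7 = 1×6 + 1
6 = 6×1 + 0  (stop)
So 197/46 = [4; 3, 1, 1, 6].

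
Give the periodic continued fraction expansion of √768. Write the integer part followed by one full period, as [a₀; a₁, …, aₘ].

[27; 1, 2, 2, 13, 2, 2, 1, 54]

a₀ = ⌊√768⌋ = 27.
With m₀=0, d₀=1 and mₖ₊₁ = dₖaₖ − mₖ, dₖ₊₁ = (n − mₖ₊₁²)/dₖ, aₖ₊₁ = ⌊(a₀+mₖ₊₁)/dₖ₊₁⌋:
  k=1: m=27, d=39, a=1
  k=2: m=12, d=16, a=2
  k=3: m=20, d=23, a=2
  k=4: m=26, d=4, a=13
  k=5: m=26, d=23, a=2
  k=6: m=20, d=16, a=2
  k=7: m=12, d=39, a=1
  k=8: m=27, d=1, a=54
d=1 and a=2a₀=54 at k=8, so the next step gives (m, d) = (27, 39) again — its k=1 value — and the period has length 8.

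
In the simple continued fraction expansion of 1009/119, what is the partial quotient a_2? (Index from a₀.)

1009 = 8·119 + 57   →  a_0 = 8
119 = 2·57 + 5   →  a_1 = 2
57 = 11·5 + 2   →  a_2 = 11

11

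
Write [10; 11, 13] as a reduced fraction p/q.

1453/144

Using pₖ = aₖpₖ₋₁ + pₖ₋₂ and qₖ = aₖqₖ₋₁ + qₖ₋₂:
  k=0: a=10, p=10, q=1
  k=1: a=11, p=111, q=11
  k=2: a=13, p=1453, q=144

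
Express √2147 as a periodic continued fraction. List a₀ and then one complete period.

a₀ = ⌊√2147⌋ = 46.
With m₀=0, d₀=1 and mₖ₊₁ = dₖaₖ − mₖ, dₖ₊₁ = (n − mₖ₊₁²)/dₖ, aₖ₊₁ = ⌊(a₀+mₖ₊₁)/dₖ₊₁⌋:
  k=1: m=46, d=31, a=2
  k=2: m=16, d=61, a=1
  k=3: m=45, d=2, a=45
  k=4: m=45, d=61, a=1
  k=5: m=16, d=31, a=2
  k=6: m=46, d=1, a=92
d=1 and a=2a₀=92 at k=6, so the next step gives (m, d) = (46, 31) again — its k=1 value — and the period has length 6.

[46; 2, 1, 45, 1, 2, 92]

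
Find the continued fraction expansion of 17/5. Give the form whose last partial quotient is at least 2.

[3; 2, 2]

17 = 3×5 + 2
5 = 2×2 + 1
2 = 2×1 + 0  (stop)
So 17/5 = [3; 2, 2].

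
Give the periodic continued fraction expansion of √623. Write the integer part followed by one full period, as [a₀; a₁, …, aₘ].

a₀ = ⌊√623⌋ = 24.
With m₀=0, d₀=1 and mₖ₊₁ = dₖaₖ − mₖ, dₖ₊₁ = (n − mₖ₊₁²)/dₖ, aₖ₊₁ = ⌊(a₀+mₖ₊₁)/dₖ₊₁⌋:
  k=1: m=24, d=47, a=1
  k=2: m=23, d=2, a=23
  k=3: m=23, d=47, a=1
  k=4: m=24, d=1, a=48
d=1 and a=2a₀=48 at k=4, so the next step gives (m, d) = (24, 47) again — its k=1 value — and the period has length 4.

[24; 1, 23, 1, 48]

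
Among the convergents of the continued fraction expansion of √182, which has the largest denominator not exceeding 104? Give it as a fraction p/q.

715/53

√182 = [13; 2, 26, …] (period length 2).
Convergents:
  p_0/q_0 = 13/1
  p_1/q_1 = 27/2
  p_2/q_2 = 715/53
  p_3/q_3 = 1457/108
q_2 = 53 ≤ 104 < 108 = q_3, so the answer is 715/53.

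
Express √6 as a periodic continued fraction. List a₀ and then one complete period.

a₀ = ⌊√6⌋ = 2.
With m₀=0, d₀=1 and mₖ₊₁ = dₖaₖ − mₖ, dₖ₊₁ = (n − mₖ₊₁²)/dₖ, aₖ₊₁ = ⌊(a₀+mₖ₊₁)/dₖ₊₁⌋:
  k=1: m=2, d=2, a=2
  k=2: m=2, d=1, a=4
d=1 and a=2a₀=4 at k=2, so the next step gives (m, d) = (2, 2) again — its k=1 value — and the period has length 2.

[2; 2, 4]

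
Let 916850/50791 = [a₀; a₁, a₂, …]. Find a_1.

19

916850 = 18·50791 + 2612   →  a_0 = 18
50791 = 19·2612 + 1163   →  a_1 = 19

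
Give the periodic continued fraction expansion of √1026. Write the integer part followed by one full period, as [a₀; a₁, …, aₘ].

a₀ = ⌊√1026⌋ = 32.

[32; 32, 64]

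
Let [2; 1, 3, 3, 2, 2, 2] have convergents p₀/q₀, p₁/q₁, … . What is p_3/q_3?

Using pₖ = aₖpₖ₋₁ + pₖ₋₂, qₖ = aₖqₖ₋₁ + qₖ₋₂ (with p₋₁=1, p₋₂=0, q₋₁=0, q₋₂=1):
  k=0: a=2, p=2, q=1
  k=1: a=1, p=3, q=1
  k=2: a=3, p=11, q=4
  k=3: a=3, p=36, q=13

36/13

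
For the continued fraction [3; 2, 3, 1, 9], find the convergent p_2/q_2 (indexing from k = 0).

Using pₖ = aₖpₖ₋₁ + pₖ₋₂, qₖ = aₖqₖ₋₁ + qₖ₋₂ (with p₋₁=1, p₋₂=0, q₋₁=0, q₋₂=1):
  k=0: a=3, p=3, q=1
  k=1: a=2, p=7, q=2
  k=2: a=3, p=24, q=7

24/7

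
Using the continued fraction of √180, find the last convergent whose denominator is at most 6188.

√180 = [13; 2, 2, 2, 26, …] (period length 4).
Convergents:
  p_0/q_0 = 13/1
  p_1/q_1 = 27/2
  p_2/q_2 = 67/5
  p_3/q_3 = 161/12
  p_4/q_4 = 4253/317
  p_5/q_5 = 8667/646
  p_6/q_6 = 21587/1609
  p_7/q_7 = 51841/3864
  p_8/q_8 = 1369453/102073
q_7 = 3864 ≤ 6188 < 102073 = q_8, so the answer is 51841/3864.

51841/3864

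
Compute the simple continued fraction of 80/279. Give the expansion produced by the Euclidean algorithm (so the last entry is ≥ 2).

80 = 0*279 + 80
279 = 3*80 + 39
80 = 2*39 + 2
39 = 19*2 + 1
2 = 2*1 + 0  (stop)
So 80/279 = [0; 3, 2, 19, 2].

[0; 3, 2, 19, 2]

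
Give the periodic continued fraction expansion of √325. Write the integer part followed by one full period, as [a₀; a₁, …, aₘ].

a₀ = ⌊√325⌋ = 18.
With m₀=0, d₀=1 and mₖ₊₁ = dₖaₖ − mₖ, dₖ₊₁ = (n − mₖ₊₁²)/dₖ, aₖ₊₁ = ⌊(a₀+mₖ₊₁)/dₖ₊₁⌋:
  k=1: m=18, d=1, a=36
d=1 and a=2a₀=36 at k=1, so the next step gives (m, d) = (18, 1) again — its k=1 value — and the period has length 1.

[18; 36]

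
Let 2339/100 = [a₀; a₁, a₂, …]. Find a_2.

1

2339 = 23·100 + 39   →  a_0 = 23
100 = 2·39 + 22   →  a_1 = 2
39 = 1·22 + 17   →  a_2 = 1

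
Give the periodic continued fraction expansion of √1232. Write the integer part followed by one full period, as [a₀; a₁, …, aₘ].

a₀ = ⌊√1232⌋ = 35.

[35; 10, 70]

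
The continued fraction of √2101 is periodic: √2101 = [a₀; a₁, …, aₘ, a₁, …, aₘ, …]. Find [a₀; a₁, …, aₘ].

[45; 1, 5, 8, 5, 1, 90]

a₀ = ⌊√2101⌋ = 45.
With m₀=0, d₀=1 and mₖ₊₁ = dₖaₖ − mₖ, dₖ₊₁ = (n − mₖ₊₁²)/dₖ, aₖ₊₁ = ⌊(a₀+mₖ₊₁)/dₖ₊₁⌋:
  k=1: m=45, d=76, a=1
  k=2: m=31, d=15, a=5
  k=3: m=44, d=11, a=8
  k=4: m=44, d=15, a=5
  k=5: m=31, d=76, a=1
  k=6: m=45, d=1, a=90
d=1 and a=2a₀=90 at k=6, so the next step gives (m, d) = (45, 76) again — its k=1 value — and the period has length 6.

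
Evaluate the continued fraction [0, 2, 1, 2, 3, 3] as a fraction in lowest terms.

33/89

Fold from the inside: start with 3/1.
  3 + 1/3 = 10/3
  2 + 3/10 = 23/10
  1 + 10/23 = 33/23
  2 + 23/33 = 89/33
  0 + 33/89 = 33/89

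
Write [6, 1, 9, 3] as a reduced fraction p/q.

214/31

Fold from the inside: start with 3/1.
  9 + 1/3 = 28/3
  1 + 3/28 = 31/28
  6 + 28/31 = 214/31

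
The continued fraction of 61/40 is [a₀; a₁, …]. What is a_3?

9

61 = 1·40 + 21   →  a_0 = 1
40 = 1·21 + 19   →  a_1 = 1
21 = 1·19 + 2   →  a_2 = 1
19 = 9·2 + 1   →  a_3 = 9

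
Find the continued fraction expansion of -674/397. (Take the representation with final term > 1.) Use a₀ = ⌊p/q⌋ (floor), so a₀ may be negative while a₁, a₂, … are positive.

-674 = -2×397 + 120
397 = 3×120 + 37
120 = 3×37 + 9
37 = 4×9 + 1
9 = 9×1 + 0  (stop)
So -674/397 = [-2; 3, 3, 4, 9].

[-2; 3, 3, 4, 9]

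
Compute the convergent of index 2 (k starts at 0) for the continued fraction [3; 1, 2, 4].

Using pₖ = aₖpₖ₋₁ + pₖ₋₂, qₖ = aₖqₖ₋₁ + qₖ₋₂ (with p₋₁=1, p₋₂=0, q₋₁=0, q₋₂=1):
  k=0: a=3, p=3, q=1
  k=1: a=1, p=4, q=1
  k=2: a=2, p=11, q=3

11/3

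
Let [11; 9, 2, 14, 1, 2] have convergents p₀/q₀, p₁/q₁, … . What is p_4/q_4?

Using pₖ = aₖpₖ₋₁ + pₖ₋₂, qₖ = aₖqₖ₋₁ + qₖ₋₂ (with p₋₁=1, p₋₂=0, q₋₁=0, q₋₂=1):
  k=0: a=11, p=11, q=1
  k=1: a=9, p=100, q=9
  k=2: a=2, p=211, q=19
  k=3: a=14, p=3054, q=275
  k=4: a=1, p=3265, q=294

3265/294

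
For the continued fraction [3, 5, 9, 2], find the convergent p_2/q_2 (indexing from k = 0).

Using pₖ = aₖpₖ₋₁ + pₖ₋₂, qₖ = aₖqₖ₋₁ + qₖ₋₂ (with p₋₁=1, p₋₂=0, q₋₁=0, q₋₂=1):
  k=0: a=3, p=3, q=1
  k=1: a=5, p=16, q=5
  k=2: a=9, p=147, q=46

147/46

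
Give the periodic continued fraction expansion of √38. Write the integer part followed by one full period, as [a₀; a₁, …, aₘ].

[6; 6, 12]

a₀ = ⌊√38⌋ = 6.
With m₀=0, d₀=1 and mₖ₊₁ = dₖaₖ − mₖ, dₖ₊₁ = (n − mₖ₊₁²)/dₖ, aₖ₊₁ = ⌊(a₀+mₖ₊₁)/dₖ₊₁⌋:
  k=1: m=6, d=2, a=6
  k=2: m=6, d=1, a=12
d=1 and a=2a₀=12 at k=2, so the next step gives (m, d) = (6, 2) again — its k=1 value — and the period has length 2.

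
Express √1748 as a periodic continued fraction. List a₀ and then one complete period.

a₀ = ⌊√1748⌋ = 41.
With m₀=0, d₀=1 and mₖ₊₁ = dₖaₖ − mₖ, dₖ₊₁ = (n − mₖ₊₁²)/dₖ, aₖ₊₁ = ⌊(a₀+mₖ₊₁)/dₖ₊₁⌋:
  k=1: m=41, d=67, a=1
  k=2: m=26, d=16, a=4
  k=3: m=38, d=19, a=4
  k=4: m=38, d=16, a=4
  k=5: m=26, d=67, a=1
  k=6: m=41, d=1, a=82
d=1 and a=2a₀=82 at k=6, so the next step gives (m, d) = (41, 67) again — its k=1 value — and the period has length 6.

[41; 1, 4, 4, 4, 1, 82]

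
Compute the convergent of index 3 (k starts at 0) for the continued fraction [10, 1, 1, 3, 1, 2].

74/7

Using pₖ = aₖpₖ₋₁ + pₖ₋₂, qₖ = aₖqₖ₋₁ + qₖ₋₂ (with p₋₁=1, p₋₂=0, q₋₁=0, q₋₂=1):
  k=0: a=10, p=10, q=1
  k=1: a=1, p=11, q=1
  k=2: a=1, p=21, q=2
  k=3: a=3, p=74, q=7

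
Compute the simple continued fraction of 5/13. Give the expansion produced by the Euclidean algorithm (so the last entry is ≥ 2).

[0; 2, 1, 1, 2]

5 = 0·13 + 5
13 = 2·5 + 3
5 = 1·3 + 2
3 = 1·2 + 1
2 = 2·1 + 0  (stop)
So 5/13 = [0; 2, 1, 1, 2].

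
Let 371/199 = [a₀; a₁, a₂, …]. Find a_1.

1

371 = 1·199 + 172   →  a_0 = 1
199 = 1·172 + 27   →  a_1 = 1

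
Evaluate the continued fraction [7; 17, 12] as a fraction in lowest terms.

Fold from the inside: start with 12/1.
  17 + 1/12 = 205/12
  7 + 12/205 = 1447/205

1447/205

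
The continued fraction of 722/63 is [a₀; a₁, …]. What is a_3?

1

722 = 11·63 + 29   →  a_0 = 11
63 = 2·29 + 5   →  a_1 = 2
29 = 5·5 + 4   →  a_2 = 5
5 = 1·4 + 1   →  a_3 = 1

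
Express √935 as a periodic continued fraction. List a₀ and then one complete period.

a₀ = ⌊√935⌋ = 30.

[30; 1, 1, 2, 1, 2, 1, 1, 60]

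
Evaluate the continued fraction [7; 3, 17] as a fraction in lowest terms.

Fold from the inside: start with 17/1.
  3 + 1/17 = 52/17
  7 + 17/52 = 381/52

381/52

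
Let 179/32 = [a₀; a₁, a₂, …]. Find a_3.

179 = 5·32 + 19   →  a_0 = 5
32 = 1·19 + 13   →  a_1 = 1
19 = 1·13 + 6   →  a_2 = 1
13 = 2·6 + 1   →  a_3 = 2

2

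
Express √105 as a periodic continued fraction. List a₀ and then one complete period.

[10; 4, 20]

a₀ = ⌊√105⌋ = 10.
With m₀=0, d₀=1 and mₖ₊₁ = dₖaₖ − mₖ, dₖ₊₁ = (n − mₖ₊₁²)/dₖ, aₖ₊₁ = ⌊(a₀+mₖ₊₁)/dₖ₊₁⌋:
  k=1: m=10, d=5, a=4
  k=2: m=10, d=1, a=20
d=1 and a=2a₀=20 at k=2, so the next step gives (m, d) = (10, 5) again — its k=1 value — and the period has length 2.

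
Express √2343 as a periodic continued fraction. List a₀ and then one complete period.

a₀ = ⌊√2343⌋ = 48.
With m₀=0, d₀=1 and mₖ₊₁ = dₖaₖ − mₖ, dₖ₊₁ = (n − mₖ₊₁²)/dₖ, aₖ₊₁ = ⌊(a₀+mₖ₊₁)/dₖ₊₁⌋:
  k=1: m=48, d=39, a=2
  k=2: m=30, d=37, a=2
  k=3: m=44, d=11, a=8
  k=4: m=44, d=37, a=2
  k=5: m=30, d=39, a=2
  k=6: m=48, d=1, a=96
d=1 and a=2a₀=96 at k=6, so the next step gives (m, d) = (48, 39) again — its k=1 value — and the period has length 6.

[48; 2, 2, 8, 2, 2, 96]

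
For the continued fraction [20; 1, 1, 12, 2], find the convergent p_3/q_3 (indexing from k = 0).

513/25

Using pₖ = aₖpₖ₋₁ + pₖ₋₂, qₖ = aₖqₖ₋₁ + qₖ₋₂ (with p₋₁=1, p₋₂=0, q₋₁=0, q₋₂=1):
  k=0: a=20, p=20, q=1
  k=1: a=1, p=21, q=1
  k=2: a=1, p=41, q=2
  k=3: a=12, p=513, q=25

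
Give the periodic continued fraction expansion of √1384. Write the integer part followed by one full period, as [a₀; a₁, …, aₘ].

[37; 4, 1, 17, 1, 4, 74]

a₀ = ⌊√1384⌋ = 37.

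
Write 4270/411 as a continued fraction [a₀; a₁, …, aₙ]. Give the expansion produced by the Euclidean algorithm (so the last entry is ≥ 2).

[10; 2, 1, 1, 3, 7, 3]

4270 = 10×411 + 160
411 = 2×160 + 91
160 = 1×91 + 69
91 = 1×69 + 22
69 = 3×22 + 3
22 = 7×3 + 1
3 = 3×1 + 0  (stop)
So 4270/411 = [10; 2, 1, 1, 3, 7, 3].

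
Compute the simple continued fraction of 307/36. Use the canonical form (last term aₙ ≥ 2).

[8; 1, 1, 8, 2]

307 = 8·36 + 19
36 = 1·19 + 17
19 = 1·17 + 2
17 = 8·2 + 1
2 = 2·1 + 0  (stop)
So 307/36 = [8; 1, 1, 8, 2].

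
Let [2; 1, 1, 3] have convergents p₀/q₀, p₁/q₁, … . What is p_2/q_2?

5/2

Using pₖ = aₖpₖ₋₁ + pₖ₋₂, qₖ = aₖqₖ₋₁ + qₖ₋₂ (with p₋₁=1, p₋₂=0, q₋₁=0, q₋₂=1):
  k=0: a=2, p=2, q=1
  k=1: a=1, p=3, q=1
  k=2: a=1, p=5, q=2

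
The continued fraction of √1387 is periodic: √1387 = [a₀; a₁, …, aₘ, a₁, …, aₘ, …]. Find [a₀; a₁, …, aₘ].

[37; 4, 8, 37, 8, 4, 74]

a₀ = ⌊√1387⌋ = 37.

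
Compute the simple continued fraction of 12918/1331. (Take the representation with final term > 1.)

[9; 1, 2, 2, 1, 1, 8, 9]

12918 = 9×1331 + 939
1331 = 1×939 + 392
939 = 2×392 + 155
392 = 2×155 + 82
155 = 1×82 + 73
82 = 1×73 + 9
73 = 8×9 + 1
9 = 9×1 + 0  (stop)
So 12918/1331 = [9; 1, 2, 2, 1, 1, 8, 9].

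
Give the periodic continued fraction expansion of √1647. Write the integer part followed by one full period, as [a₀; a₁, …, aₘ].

[40; 1, 1, 2, 1, 1, 80]

a₀ = ⌊√1647⌋ = 40.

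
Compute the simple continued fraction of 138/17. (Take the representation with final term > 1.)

[8; 8, 2]

138 = 8×17 + 2
17 = 8×2 + 1
2 = 2×1 + 0  (stop)
So 138/17 = [8; 8, 2].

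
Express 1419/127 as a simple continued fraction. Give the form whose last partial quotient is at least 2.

1419 = 11*127 + 22
127 = 5*22 + 17
22 = 1*17 + 5
17 = 3*5 + 2
5 = 2*2 + 1
2 = 2*1 + 0  (stop)
So 1419/127 = [11; 5, 1, 3, 2, 2].

[11; 5, 1, 3, 2, 2]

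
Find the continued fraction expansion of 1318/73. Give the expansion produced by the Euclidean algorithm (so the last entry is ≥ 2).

1318 = 18×73 + 4
73 = 18×4 + 1
4 = 4×1 + 0  (stop)
So 1318/73 = [18; 18, 4].

[18; 18, 4]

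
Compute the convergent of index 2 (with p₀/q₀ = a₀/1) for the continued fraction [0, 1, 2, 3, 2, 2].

2/3

Using pₖ = aₖpₖ₋₁ + pₖ₋₂, qₖ = aₖqₖ₋₁ + qₖ₋₂ (with p₋₁=1, p₋₂=0, q₋₁=0, q₋₂=1):
  k=0: a=0, p=0, q=1
  k=1: a=1, p=1, q=1
  k=2: a=2, p=2, q=3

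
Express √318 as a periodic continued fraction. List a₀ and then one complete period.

[17; 1, 4, 1, 34]

a₀ = ⌊√318⌋ = 17.
With m₀=0, d₀=1 and mₖ₊₁ = dₖaₖ − mₖ, dₖ₊₁ = (n − mₖ₊₁²)/dₖ, aₖ₊₁ = ⌊(a₀+mₖ₊₁)/dₖ₊₁⌋:
  k=1: m=17, d=29, a=1
  k=2: m=12, d=6, a=4
  k=3: m=12, d=29, a=1
  k=4: m=17, d=1, a=34
d=1 and a=2a₀=34 at k=4, so the next step gives (m, d) = (17, 29) again — its k=1 value — and the period has length 4.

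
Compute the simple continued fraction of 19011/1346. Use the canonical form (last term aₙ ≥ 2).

19011 = 14×1346 + 167
1346 = 8×167 + 10
167 = 16×10 + 7
10 = 1×7 + 3
7 = 2×3 + 1
3 = 3×1 + 0  (stop)
So 19011/1346 = [14; 8, 16, 1, 2, 3].

[14; 8, 16, 1, 2, 3]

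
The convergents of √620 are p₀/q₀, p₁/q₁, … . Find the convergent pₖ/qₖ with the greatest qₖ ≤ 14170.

√620 = [24; 1, 8, 1, 48, …] (period length 4).
Convergents:
  p_0/q_0 = 24/1
  p_1/q_1 = 25/1
  p_2/q_2 = 224/9
  p_3/q_3 = 249/10
  p_4/q_4 = 12176/489
  p_5/q_5 = 12425/499
  p_6/q_6 = 111576/4481
  p_7/q_7 = 124001/4980
  p_8/q_8 = 6063624/243521
q_7 = 4980 ≤ 14170 < 243521 = q_8, so the answer is 124001/4980.

124001/4980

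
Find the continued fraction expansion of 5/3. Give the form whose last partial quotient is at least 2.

[1; 1, 2]

5 = 1·3 + 2
3 = 1·2 + 1
2 = 2·1 + 0  (stop)
So 5/3 = [1; 1, 2].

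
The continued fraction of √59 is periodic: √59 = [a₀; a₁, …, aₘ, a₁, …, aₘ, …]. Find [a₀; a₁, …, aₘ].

[7; 1, 2, 7, 2, 1, 14]

a₀ = ⌊√59⌋ = 7.
With m₀=0, d₀=1 and mₖ₊₁ = dₖaₖ − mₖ, dₖ₊₁ = (n − mₖ₊₁²)/dₖ, aₖ₊₁ = ⌊(a₀+mₖ₊₁)/dₖ₊₁⌋:
  k=1: m=7, d=10, a=1
  k=2: m=3, d=5, a=2
  k=3: m=7, d=2, a=7
  k=4: m=7, d=5, a=2
  k=5: m=3, d=10, a=1
  k=6: m=7, d=1, a=14
d=1 and a=2a₀=14 at k=6, so the next step gives (m, d) = (7, 10) again — its k=1 value — and the period has length 6.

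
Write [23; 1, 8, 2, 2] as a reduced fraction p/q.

1123/47

Using pₖ = aₖpₖ₋₁ + pₖ₋₂ and qₖ = aₖqₖ₋₁ + qₖ₋₂:
  k=0: a=23, p=23, q=1
  k=1: a=1, p=24, q=1
  k=2: a=8, p=215, q=9
  k=3: a=2, p=454, q=19
  k=4: a=2, p=1123, q=47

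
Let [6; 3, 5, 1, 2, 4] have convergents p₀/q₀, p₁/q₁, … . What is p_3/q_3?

120/19

Using pₖ = aₖpₖ₋₁ + pₖ₋₂, qₖ = aₖqₖ₋₁ + qₖ₋₂ (with p₋₁=1, p₋₂=0, q₋₁=0, q₋₂=1):
  k=0: a=6, p=6, q=1
  k=1: a=3, p=19, q=3
  k=2: a=5, p=101, q=16
  k=3: a=1, p=120, q=19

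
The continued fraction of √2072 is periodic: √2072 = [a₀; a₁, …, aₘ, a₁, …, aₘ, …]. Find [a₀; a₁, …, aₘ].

[45; 1, 1, 12, 1, 1, 90]

a₀ = ⌊√2072⌋ = 45.
With m₀=0, d₀=1 and mₖ₊₁ = dₖaₖ − mₖ, dₖ₊₁ = (n − mₖ₊₁²)/dₖ, aₖ₊₁ = ⌊(a₀+mₖ₊₁)/dₖ₊₁⌋:
  k=1: m=45, d=47, a=1
  k=2: m=2, d=44, a=1
  k=3: m=42, d=7, a=12
  k=4: m=42, d=44, a=1
  k=5: m=2, d=47, a=1
  k=6: m=45, d=1, a=90
d=1 and a=2a₀=90 at k=6, so the next step gives (m, d) = (45, 47) again — its k=1 value — and the period has length 6.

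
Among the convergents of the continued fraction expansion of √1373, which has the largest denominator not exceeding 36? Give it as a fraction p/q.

704/19

√1373 = [37; 18, 1, 1, 18, 74, …] (period length 5).
Convergents:
  p_0/q_0 = 37/1
  p_1/q_1 = 667/18
  p_2/q_2 = 704/19
  p_3/q_3 = 1371/37
q_2 = 19 ≤ 36 < 37 = q_3, so the answer is 704/19.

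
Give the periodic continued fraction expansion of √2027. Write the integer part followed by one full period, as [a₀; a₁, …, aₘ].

a₀ = ⌊√2027⌋ = 45.

[45; 45, 90]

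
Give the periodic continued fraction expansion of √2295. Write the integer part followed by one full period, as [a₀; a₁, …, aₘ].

a₀ = ⌊√2295⌋ = 47.
With m₀=0, d₀=1 and mₖ₊₁ = dₖaₖ − mₖ, dₖ₊₁ = (n − mₖ₊₁²)/dₖ, aₖ₊₁ = ⌊(a₀+mₖ₊₁)/dₖ₊₁⌋:
  k=1: m=47, d=86, a=1
  k=2: m=39, d=9, a=9
  k=3: m=42, d=59, a=1
  k=4: m=17, d=34, a=1
  k=5: m=17, d=59, a=1
  k=6: m=42, d=9, a=9
  k=7: m=39, d=86, a=1
  k=8: m=47, d=1, a=94
d=1 and a=2a₀=94 at k=8, so the next step gives (m, d) = (47, 86) again — its k=1 value — and the period has length 8.

[47; 1, 9, 1, 1, 1, 9, 1, 94]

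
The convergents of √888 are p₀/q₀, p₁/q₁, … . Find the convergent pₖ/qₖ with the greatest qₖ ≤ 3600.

44401/1490

√888 = [29; 1, 3, 1, 58, …] (period length 4).
Convergents:
  p_0/q_0 = 29/1
  p_1/q_1 = 30/1
  p_2/q_2 = 119/4
  p_3/q_3 = 149/5
  p_4/q_4 = 8761/294
  p_5/q_5 = 8910/299
  p_6/q_6 = 35491/1191
  p_7/q_7 = 44401/1490
  p_8/q_8 = 2610749/87611
q_7 = 1490 ≤ 3600 < 87611 = q_8, so the answer is 44401/1490.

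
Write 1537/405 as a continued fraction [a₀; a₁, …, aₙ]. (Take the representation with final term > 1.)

[3; 1, 3, 1, 7, 3, 3]

1537 = 3·405 + 322
405 = 1·322 + 83
322 = 3·83 + 73
83 = 1·73 + 10
73 = 7·10 + 3
10 = 3·3 + 1
3 = 3·1 + 0  (stop)
So 1537/405 = [3; 1, 3, 1, 7, 3, 3].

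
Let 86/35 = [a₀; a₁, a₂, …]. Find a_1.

2

86 = 2·35 + 16   →  a_0 = 2
35 = 2·16 + 3   →  a_1 = 2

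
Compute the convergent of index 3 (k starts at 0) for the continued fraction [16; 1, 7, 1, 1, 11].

Using pₖ = aₖpₖ₋₁ + pₖ₋₂, qₖ = aₖqₖ₋₁ + qₖ₋₂ (with p₋₁=1, p₋₂=0, q₋₁=0, q₋₂=1):
  k=0: a=16, p=16, q=1
  k=1: a=1, p=17, q=1
  k=2: a=7, p=135, q=8
  k=3: a=1, p=152, q=9

152/9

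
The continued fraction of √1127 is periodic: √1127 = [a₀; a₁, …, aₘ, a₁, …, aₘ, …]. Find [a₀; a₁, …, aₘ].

[33; 1, 1, 3, 33, 3, 1, 1, 66]

a₀ = ⌊√1127⌋ = 33.
With m₀=0, d₀=1 and mₖ₊₁ = dₖaₖ − mₖ, dₖ₊₁ = (n − mₖ₊₁²)/dₖ, aₖ₊₁ = ⌊(a₀+mₖ₊₁)/dₖ₊₁⌋:
  k=1: m=33, d=38, a=1
  k=2: m=5, d=29, a=1
  k=3: m=24, d=19, a=3
  k=4: m=33, d=2, a=33
  k=5: m=33, d=19, a=3
  k=6: m=24, d=29, a=1
  k=7: m=5, d=38, a=1
  k=8: m=33, d=1, a=66
d=1 and a=2a₀=66 at k=8, so the next step gives (m, d) = (33, 38) again — its k=1 value — and the period has length 8.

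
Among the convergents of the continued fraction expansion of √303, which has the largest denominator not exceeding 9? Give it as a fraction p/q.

√303 = [17; 2, 2, 5, 2, 2, 34, …] (period length 6).
Convergents:
  p_0/q_0 = 17/1
  p_1/q_1 = 35/2
  p_2/q_2 = 87/5
  p_3/q_3 = 470/27
q_2 = 5 ≤ 9 < 27 = q_3, so the answer is 87/5.

87/5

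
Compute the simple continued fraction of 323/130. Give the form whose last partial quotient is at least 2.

323 = 2×130 + 63
130 = 2×63 + 4
63 = 15×4 + 3
4 = 1×3 + 1
3 = 3×1 + 0  (stop)
So 323/130 = [2; 2, 15, 1, 3].

[2; 2, 15, 1, 3]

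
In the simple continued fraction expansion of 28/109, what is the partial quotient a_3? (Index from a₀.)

28 = 0·109 + 28   →  a_0 = 0
109 = 3·28 + 25   →  a_1 = 3
28 = 1·25 + 3   →  a_2 = 1
25 = 8·3 + 1   →  a_3 = 8

8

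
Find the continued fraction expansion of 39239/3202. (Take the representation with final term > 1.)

39239 = 12·3202 + 815
3202 = 3·815 + 757
815 = 1·757 + 58
757 = 13·58 + 3
58 = 19·3 + 1
3 = 3·1 + 0  (stop)
So 39239/3202 = [12; 3, 1, 13, 19, 3].

[12; 3, 1, 13, 19, 3]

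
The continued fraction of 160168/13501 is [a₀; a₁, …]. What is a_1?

160168 = 11·13501 + 11657   →  a_0 = 11
13501 = 1·11657 + 1844   →  a_1 = 1

1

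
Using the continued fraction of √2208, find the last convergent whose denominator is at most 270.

√2208 = [46; 1, 92, …] (period length 2).
Convergents:
  p_0/q_0 = 46/1
  p_1/q_1 = 47/1
  p_2/q_2 = 4370/93
  p_3/q_3 = 4417/94
  p_4/q_4 = 410734/8741
q_3 = 94 ≤ 270 < 8741 = q_4, so the answer is 4417/94.

4417/94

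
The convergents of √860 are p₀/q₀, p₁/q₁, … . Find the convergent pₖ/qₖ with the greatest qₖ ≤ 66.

√860 = [29; 3, 14, 3, 58, …] (period length 4).
Convergents:
  p_0/q_0 = 29/1
  p_1/q_1 = 88/3
  p_2/q_2 = 1261/43
  p_3/q_3 = 3871/132
q_2 = 43 ≤ 66 < 132 = q_3, so the answer is 1261/43.

1261/43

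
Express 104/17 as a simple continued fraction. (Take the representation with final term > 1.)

104 = 6*17 + 2
17 = 8*2 + 1
2 = 2*1 + 0  (stop)
So 104/17 = [6; 8, 2].

[6; 8, 2]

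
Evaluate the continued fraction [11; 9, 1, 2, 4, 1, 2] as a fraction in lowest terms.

4841/436

Using pₖ = aₖpₖ₋₁ + pₖ₋₂ and qₖ = aₖqₖ₋₁ + qₖ₋₂:
  k=0: a=11, p=11, q=1
  k=1: a=9, p=100, q=9
  k=2: a=1, p=111, q=10
  k=3: a=2, p=322, q=29
  k=4: a=4, p=1399, q=126
  k=5: a=1, p=1721, q=155
  k=6: a=2, p=4841, q=436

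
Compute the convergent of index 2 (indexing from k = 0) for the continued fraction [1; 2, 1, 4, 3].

Using pₖ = aₖpₖ₋₁ + pₖ₋₂, qₖ = aₖqₖ₋₁ + qₖ₋₂ (with p₋₁=1, p₋₂=0, q₋₁=0, q₋₂=1):
  k=0: a=1, p=1, q=1
  k=1: a=2, p=3, q=2
  k=2: a=1, p=4, q=3

4/3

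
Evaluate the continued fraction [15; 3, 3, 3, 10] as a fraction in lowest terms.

5203/340

Fold from the inside: start with 10/1.
  3 + 1/10 = 31/10
  3 + 10/31 = 103/31
  3 + 31/103 = 340/103
  15 + 103/340 = 5203/340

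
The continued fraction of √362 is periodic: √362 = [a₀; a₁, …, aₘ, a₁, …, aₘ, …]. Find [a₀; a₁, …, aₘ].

[19; 38]

a₀ = ⌊√362⌋ = 19.
With m₀=0, d₀=1 and mₖ₊₁ = dₖaₖ − mₖ, dₖ₊₁ = (n − mₖ₊₁²)/dₖ, aₖ₊₁ = ⌊(a₀+mₖ₊₁)/dₖ₊₁⌋:
  k=1: m=19, d=1, a=38
d=1 and a=2a₀=38 at k=1, so the next step gives (m, d) = (19, 1) again — its k=1 value — and the period has length 1.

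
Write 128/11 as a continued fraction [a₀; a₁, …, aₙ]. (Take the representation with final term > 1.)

128 = 11×11 + 7
11 = 1×7 + 4
7 = 1×4 + 3
4 = 1×3 + 1
3 = 3×1 + 0  (stop)
So 128/11 = [11; 1, 1, 1, 3].

[11; 1, 1, 1, 3]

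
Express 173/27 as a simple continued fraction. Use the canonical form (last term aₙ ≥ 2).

[6; 2, 2, 5]

173 = 6·27 + 11
27 = 2·11 + 5
11 = 2·5 + 1
5 = 5·1 + 0  (stop)
So 173/27 = [6; 2, 2, 5].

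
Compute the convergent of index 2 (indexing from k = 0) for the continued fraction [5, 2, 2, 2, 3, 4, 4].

27/5

Using pₖ = aₖpₖ₋₁ + pₖ₋₂, qₖ = aₖqₖ₋₁ + qₖ₋₂ (with p₋₁=1, p₋₂=0, q₋₁=0, q₋₂=1):
  k=0: a=5, p=5, q=1
  k=1: a=2, p=11, q=2
  k=2: a=2, p=27, q=5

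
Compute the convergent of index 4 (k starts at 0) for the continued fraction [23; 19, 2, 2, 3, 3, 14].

Using pₖ = aₖpₖ₋₁ + pₖ₋₂, qₖ = aₖqₖ₋₁ + qₖ₋₂ (with p₋₁=1, p₋₂=0, q₋₁=0, q₋₂=1):
  k=0: a=23, p=23, q=1
  k=1: a=19, p=438, q=19
  k=2: a=2, p=899, q=39
  k=3: a=2, p=2236, q=97
  k=4: a=3, p=7607, q=330

7607/330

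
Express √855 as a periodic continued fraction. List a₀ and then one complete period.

[29; 4, 6, 4, 58]

a₀ = ⌊√855⌋ = 29.
With m₀=0, d₀=1 and mₖ₊₁ = dₖaₖ − mₖ, dₖ₊₁ = (n − mₖ₊₁²)/dₖ, aₖ₊₁ = ⌊(a₀+mₖ₊₁)/dₖ₊₁⌋:
  k=1: m=29, d=14, a=4
  k=2: m=27, d=9, a=6
  k=3: m=27, d=14, a=4
  k=4: m=29, d=1, a=58
d=1 and a=2a₀=58 at k=4, so the next step gives (m, d) = (29, 14) again — its k=1 value — and the period has length 4.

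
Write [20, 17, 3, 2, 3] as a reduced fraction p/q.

8324/415

Using pₖ = aₖpₖ₋₁ + pₖ₋₂ and qₖ = aₖqₖ₋₁ + qₖ₋₂:
  k=0: a=20, p=20, q=1
  k=1: a=17, p=341, q=17
  k=2: a=3, p=1043, q=52
  k=3: a=2, p=2427, q=121
  k=4: a=3, p=8324, q=415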